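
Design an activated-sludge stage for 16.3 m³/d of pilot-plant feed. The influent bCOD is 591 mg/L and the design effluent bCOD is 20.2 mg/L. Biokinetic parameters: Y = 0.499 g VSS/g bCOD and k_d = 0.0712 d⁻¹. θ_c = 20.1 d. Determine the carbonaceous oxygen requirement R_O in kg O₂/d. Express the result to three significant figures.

R_O ≈ 6.59 kg O₂/d

The observed yield is Y_obs = Y/(1 + k_d·θ_c) = 0.499 / (1 + 0.0712 × 20.1) = 0.499 / 2.431 = 0.2053 g VSS per g bCOD removed.
Q·(S₀ − S) = 16.3 × (591 − 20.2) × 10⁻³ = 9.304 kg/d removed.
Biomass synthesised: P_X = Y_obs × 9.304 = 1.910 kg VSS/d.
R_O = Q·ΔS − 1.42 P_X = 9.304 − 2.712 = 6.592 kg O₂/d.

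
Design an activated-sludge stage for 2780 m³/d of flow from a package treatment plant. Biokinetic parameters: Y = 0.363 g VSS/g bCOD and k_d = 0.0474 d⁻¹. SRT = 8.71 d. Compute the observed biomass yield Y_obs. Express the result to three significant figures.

Y_obs ≈ 0.257 g VSS/g bCOD

Y_obs = Y / (1 + k_d θ_c) = 0.363 / (1 + 0.0474 × 8.71) = 0.363 / 1.413 = 0.2569.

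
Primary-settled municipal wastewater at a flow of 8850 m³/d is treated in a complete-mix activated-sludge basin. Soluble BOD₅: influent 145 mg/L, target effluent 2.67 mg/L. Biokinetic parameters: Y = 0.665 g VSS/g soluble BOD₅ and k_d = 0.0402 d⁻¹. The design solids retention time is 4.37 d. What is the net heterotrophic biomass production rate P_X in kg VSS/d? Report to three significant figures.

Observed yield with endogenous decay: Y_obs = Y / (1 + k_d·θ_c) = 0.665 / (1 + 0.0402 × 4.37) = 0.665 / 1.176 = 0.5656 g VSS/g soluble BOD₅.
ΔS = 145 − 2.67 = 142.3 mg/L, so the substrate removal rate is 8850 × 142.3/1000 = 1260 kg soluble BOD₅/d.
So the net sludge growth is P_X = 0.5656 × 1260 = 712.5 kg VSS/d.

P_X ≈ 712 kg VSS/d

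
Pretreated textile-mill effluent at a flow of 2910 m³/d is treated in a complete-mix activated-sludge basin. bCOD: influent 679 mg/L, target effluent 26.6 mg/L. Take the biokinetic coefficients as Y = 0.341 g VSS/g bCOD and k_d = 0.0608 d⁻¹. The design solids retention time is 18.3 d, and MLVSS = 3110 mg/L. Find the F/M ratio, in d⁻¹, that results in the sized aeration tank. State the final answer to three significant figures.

Rearranging the biomass balance for a CMAS with decay, V = Y·Q·ΔS·θ_c / [X·(1+k_d θ_c)] = 0.341 × 2910 × (679 − 26.6) × 18.3 / [3110 × (1 + 0.0608 × 18.3)] = 1.18×10^7 / 6570 = 1803 m³.
Food-to-microorganism ratio F/M = Q S₀ / (V X) = 2910 × 679 / (1803 × 3110) = 0.3524 d⁻¹.

F/M ≈ 0.352 d⁻¹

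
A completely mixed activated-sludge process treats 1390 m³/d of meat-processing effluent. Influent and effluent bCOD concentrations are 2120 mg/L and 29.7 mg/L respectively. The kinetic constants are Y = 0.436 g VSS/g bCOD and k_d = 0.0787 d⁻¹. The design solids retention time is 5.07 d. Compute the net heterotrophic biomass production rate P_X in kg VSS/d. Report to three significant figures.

P_X ≈ 906 kg VSS/d

Observed yield with endogenous decay: Y_obs = Y / (1 + k_d·θ_c) = 0.436 / (1 + 0.0787 × 5.07) = 0.436 / 1.399 = 0.3116 g VSS/g bCOD.
ΔS = 2120 − 29.7 = 2090 mg/L, so the substrate removal rate is 1390 × 2090/1000 = 2906 kg bCOD/d.
Biomass produced: P_X = Y_obs·Q·ΔS = 0.3116 × 2906 ≈ 905.5 kg VSS/d.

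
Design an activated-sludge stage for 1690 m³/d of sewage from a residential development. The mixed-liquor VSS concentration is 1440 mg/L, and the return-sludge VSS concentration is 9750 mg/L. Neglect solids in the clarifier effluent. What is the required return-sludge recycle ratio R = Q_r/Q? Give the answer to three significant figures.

Solids balance on the clarifier gives (1+R)X = R·X_r, so R = X/(X_r − X) = 1440 / (9750 − 1440) = 0.1733.

R ≈ 0.173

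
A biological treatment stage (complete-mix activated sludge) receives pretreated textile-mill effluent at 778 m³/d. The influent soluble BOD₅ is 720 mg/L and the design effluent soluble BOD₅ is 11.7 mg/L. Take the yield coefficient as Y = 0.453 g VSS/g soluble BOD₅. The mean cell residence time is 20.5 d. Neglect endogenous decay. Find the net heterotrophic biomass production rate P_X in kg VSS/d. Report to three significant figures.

Since k_d ≈ 0, Y_obs = Y = 0.453 g VSS/g soluble BOD₅.
Substrate removed = Q·(S₀ − S) = 778 m³/d × (720 − 11.7) g/m³ = 5.51×10^5 g/d = 551.1 kg/d.
Net biomass production P_X = Y_obs × Q·(S₀ − S) = 0.4530 × 551.1 = 249.6 kg VSS/d.

P_X ≈ 250 kg VSS/d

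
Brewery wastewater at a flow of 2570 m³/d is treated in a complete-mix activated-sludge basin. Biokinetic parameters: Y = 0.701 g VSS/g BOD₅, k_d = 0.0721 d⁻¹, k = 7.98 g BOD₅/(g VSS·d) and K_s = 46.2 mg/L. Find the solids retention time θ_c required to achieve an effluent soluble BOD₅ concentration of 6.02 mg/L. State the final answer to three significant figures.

θ_c ≈ 1.75 d

From 1/θ_c = Y·k·S/(K_s + S) − k_d: Y·k·S/(K_s+S) = 0.701 × 7.98 × 6.02 / (46.2 + 6.02) = 0.6449 d⁻¹.
1/θ_c = 0.6449 − 0.0721 = 0.5728 d⁻¹, so θ_c = 1.746 d.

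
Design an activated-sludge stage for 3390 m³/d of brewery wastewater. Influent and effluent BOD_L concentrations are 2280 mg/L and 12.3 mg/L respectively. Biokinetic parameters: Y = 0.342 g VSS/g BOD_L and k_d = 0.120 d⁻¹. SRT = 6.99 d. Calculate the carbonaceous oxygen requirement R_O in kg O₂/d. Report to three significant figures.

Observed yield with endogenous decay: Y_obs = Y / (1 + k_d·θ_c) = 0.342 / (1 + 0.120 × 6.99) = 0.342 / 1.839 = 0.1860 g VSS/g BOD_L.
ΔS = 2280 − 12.3 = 2268 mg/L, so the substrate removal rate is 3390 × 2268/1000 = 7688 kg BOD_L/d.
Biomass synthesised: P_X = Y_obs × 7688 = 1430 kg VSS/d.
R_O = Q·(S₀ − S) − 1.42·P_X = 7688 − 1.42 × 1430 = 5657 kg O₂/d.

R_O ≈ 5660 kg O₂/d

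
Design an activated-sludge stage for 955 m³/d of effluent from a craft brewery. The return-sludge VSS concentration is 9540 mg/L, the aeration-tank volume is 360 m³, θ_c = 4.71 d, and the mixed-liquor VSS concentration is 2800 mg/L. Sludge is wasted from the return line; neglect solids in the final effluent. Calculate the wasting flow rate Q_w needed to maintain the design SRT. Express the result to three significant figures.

Q_w ≈ 22.4 m³/d

θ_c = V·X/(Q_w·X_r) when wasting from the recycle, so Q_w = V·X/(θ_c·X_r) = 360.0 × 2800 / (4.71 × 9540) = 22.43 m³/d.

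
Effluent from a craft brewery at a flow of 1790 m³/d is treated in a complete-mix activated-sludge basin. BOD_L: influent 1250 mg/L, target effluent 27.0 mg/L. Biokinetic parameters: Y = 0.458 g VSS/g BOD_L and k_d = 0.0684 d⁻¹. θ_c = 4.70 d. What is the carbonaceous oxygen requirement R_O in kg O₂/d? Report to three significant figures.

Correct the yield for decay: Y_obs = Y/(1 + k_d θ_c) = 0.458 / (1 + 0.0684 × 4.70) = 0.458 / 1.321 = 0.3466.
ΔS = 1250 − 27.0 = 1223 mg/L, so the substrate removal rate is 1790 × 1223/1000 = 2189 kg BOD_L/d.
Net sludge production P_X = 0.3466 × 2189 = 758.7 kg VSS/d.
Carbonaceous O₂ demand = substrate oxidised − cell-mass equivalent = 2189 − 1.42 × 758.7 = 1112 kg O₂/d.

R_O ≈ 1110 kg O₂/d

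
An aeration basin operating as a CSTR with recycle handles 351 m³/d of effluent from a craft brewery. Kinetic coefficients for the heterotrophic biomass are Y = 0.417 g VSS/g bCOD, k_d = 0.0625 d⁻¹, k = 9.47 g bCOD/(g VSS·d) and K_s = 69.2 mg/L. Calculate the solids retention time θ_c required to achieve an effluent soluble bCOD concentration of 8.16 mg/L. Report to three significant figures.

θ_c ≈ 2.82 d

From 1/θ_c = Y·k·S/(K_s + S) − k_d: Y·k·S/(K_s+S) = 0.417 × 9.47 × 8.16 / (69.2 + 8.16) = 0.4165 d⁻¹.
Then 1/θ_c = μ − k_d = 0.4165 − 0.0625 = 0.3540 d⁻¹, giving θ_c = 2.825 d.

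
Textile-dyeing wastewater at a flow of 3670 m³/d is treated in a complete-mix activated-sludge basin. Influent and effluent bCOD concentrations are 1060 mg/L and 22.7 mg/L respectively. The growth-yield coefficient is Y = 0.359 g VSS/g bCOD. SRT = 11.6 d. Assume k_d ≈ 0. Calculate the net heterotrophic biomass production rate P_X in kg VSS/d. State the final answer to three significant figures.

Since k_d ≈ 0, Y_obs = Y = 0.359 g VSS/g bCOD.
Mass of bCOD removed per day: Q(S₀ − S) = 3670 × 1037 g/m³ = 3807 kg/d.
So the net sludge growth is P_X = 0.3590 × 3807 = 1367 kg VSS/d.

P_X ≈ 1370 kg VSS/d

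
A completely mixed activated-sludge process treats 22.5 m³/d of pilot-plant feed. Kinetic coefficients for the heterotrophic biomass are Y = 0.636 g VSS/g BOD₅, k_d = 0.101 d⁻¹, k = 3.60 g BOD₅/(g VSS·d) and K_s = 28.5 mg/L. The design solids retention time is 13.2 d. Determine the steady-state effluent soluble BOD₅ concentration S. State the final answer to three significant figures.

From the Monod/SRT balance for a CMAS, S = K_s·(1+k_d θ_c)/[θ_c·(Y k − k_d) − 1] = 28.5 × (1 + 0.101 × 13.2) / [13.2 × (0.636 × 3.60 − 0.101) − 1] = 66.50 / 27.89 = 2.384 mg/L.

S ≈ 2.38 mg/L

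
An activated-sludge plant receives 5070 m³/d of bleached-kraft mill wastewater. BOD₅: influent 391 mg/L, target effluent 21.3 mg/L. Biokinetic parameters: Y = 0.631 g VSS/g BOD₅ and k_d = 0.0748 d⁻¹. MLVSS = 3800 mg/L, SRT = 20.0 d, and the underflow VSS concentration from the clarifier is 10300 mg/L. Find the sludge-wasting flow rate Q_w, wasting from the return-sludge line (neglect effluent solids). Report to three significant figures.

Q_w ≈ 46.0 m³/d

From the SRT design equation V = Y Q (S₀−S) θ_c / [X (1 + k_d θ_c)] = 0.631 × 5070 × (391 − 21.3) × 20.0 / [3800 × (1 + 0.0748 × 20.0)] = 2.37×10^7 / 9485 = 2494 m³.
θ_c = V·X/(Q_w·X_r) when wasting from the recycle, so Q_w = V·X/(θ_c·X_r) = 2494 × 3800 / (20.0 × 10300) = 46.00 m³/d.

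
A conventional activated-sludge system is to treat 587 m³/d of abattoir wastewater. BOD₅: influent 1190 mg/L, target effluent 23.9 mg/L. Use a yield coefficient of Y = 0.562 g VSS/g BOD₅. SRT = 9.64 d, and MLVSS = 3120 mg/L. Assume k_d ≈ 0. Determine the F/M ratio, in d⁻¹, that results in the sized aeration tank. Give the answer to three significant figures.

V·X = Y·Q·ΔS·θ_c gives V = 0.562 × 587 × (1190 − 23.9) × 9.64 / 3120 = 1189 m³.
F/M = applied load / biomass = Q·S₀/(V·X) = 587 × 1190 / (1189 × 3120) = 0.1884 d⁻¹.

F/M ≈ 0.188 d⁻¹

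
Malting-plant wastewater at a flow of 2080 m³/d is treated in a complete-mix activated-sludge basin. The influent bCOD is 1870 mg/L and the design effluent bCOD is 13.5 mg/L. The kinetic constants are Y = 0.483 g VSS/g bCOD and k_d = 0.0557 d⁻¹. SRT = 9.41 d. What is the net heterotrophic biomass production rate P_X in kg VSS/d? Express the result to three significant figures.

Y_obs = Y / (1 + k_d θ_c) = 0.483 / (1 + 0.0557 × 9.41) = 0.483 / 1.524 = 0.3169.
Q·(S₀ − S) = 2080 × (1870 − 13.5) × 10⁻³ = 3862 kg/d removed.
P_X = Y_obs · Q(S₀ − S) = 0.3169 × 3862 = 1224 kg VSS/d.

P_X ≈ 1220 kg VSS/d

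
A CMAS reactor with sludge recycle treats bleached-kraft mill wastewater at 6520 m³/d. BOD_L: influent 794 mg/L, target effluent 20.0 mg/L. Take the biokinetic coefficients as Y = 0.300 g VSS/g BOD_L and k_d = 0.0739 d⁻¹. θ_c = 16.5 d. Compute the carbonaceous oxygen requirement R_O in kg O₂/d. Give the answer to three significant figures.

R_O ≈ 4080 kg O₂/d

Y_obs = Y / (1 + k_d θ_c) = 0.300 / (1 + 0.0739 × 16.5) = 0.300 / 2.219 = 0.1352.
Substrate removed = Q·(S₀ − S) = 6520 m³/d × (794 − 20.0) g/m³ = 5.05×10^6 g/d = 5046 kg/d.
Net sludge production P_X = 0.1352 × 5046 = 682.2 kg VSS/d.
R_O = Q·ΔS − 1.42 P_X = 5046 − 968.7 = 4078 kg O₂/d.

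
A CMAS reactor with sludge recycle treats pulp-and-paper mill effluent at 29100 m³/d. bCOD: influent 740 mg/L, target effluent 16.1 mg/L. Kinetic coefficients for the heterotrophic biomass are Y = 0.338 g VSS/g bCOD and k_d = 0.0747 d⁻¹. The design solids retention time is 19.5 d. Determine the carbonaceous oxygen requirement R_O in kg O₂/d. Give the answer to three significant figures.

Y_obs = Y / (1 + k_d θ_c) = 0.338 / (1 + 0.0747 × 19.5) = 0.338 / 2.457 = 0.1376.
ΔS = 740 − 16.1 = 723.9 mg/L, so the substrate removal rate is 29100 × 723.9/1000 = 21065 kg bCOD/d.
P_X = Y_obs·Q·(S₀ − S) = 0.1376 × 21065 = 2898 kg VSS/d.
R_O = Q·(S₀ − S) − 1.42·P_X = 21065 − 1.42 × 2898 = 16950 kg O₂/d.

R_O ≈ 16900 kg O₂/d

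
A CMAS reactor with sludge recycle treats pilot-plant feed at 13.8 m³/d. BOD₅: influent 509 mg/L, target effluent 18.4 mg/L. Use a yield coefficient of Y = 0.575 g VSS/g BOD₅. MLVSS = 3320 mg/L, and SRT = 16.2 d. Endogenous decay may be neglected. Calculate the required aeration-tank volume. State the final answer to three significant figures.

V ≈ 19.0 m³

With k_d = 0 the design equation reduces to V = Y Q (S₀−S) θ_c / X = 0.575 × 13.8 × (509 − 18.4) × 16.2 / 3320 = 19.00 m³.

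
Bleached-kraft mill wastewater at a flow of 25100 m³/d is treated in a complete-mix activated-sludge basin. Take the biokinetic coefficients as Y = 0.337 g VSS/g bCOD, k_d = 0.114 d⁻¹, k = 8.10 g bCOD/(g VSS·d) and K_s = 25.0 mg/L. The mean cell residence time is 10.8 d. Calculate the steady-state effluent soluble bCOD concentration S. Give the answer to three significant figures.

From the Monod/SRT balance for a CMAS, S = K_s·(1+k_d θ_c)/[θ_c·(Y k − k_d) − 1] = 25.0 × (1 + 0.114 × 10.8) / [10.8 × (0.337 × 8.10 − 0.114) − 1] = 55.78 / 27.25 = 2.047 mg/L.

S ≈ 2.05 mg/L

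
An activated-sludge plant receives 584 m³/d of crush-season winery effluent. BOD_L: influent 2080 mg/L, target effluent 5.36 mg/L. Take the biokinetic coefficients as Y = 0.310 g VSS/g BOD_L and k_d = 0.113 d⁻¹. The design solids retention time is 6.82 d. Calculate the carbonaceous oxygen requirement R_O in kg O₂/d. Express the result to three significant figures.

R_O ≈ 910 kg O₂/d

Y_obs = Y / (1 + k_d θ_c) = 0.310 / (1 + 0.113 × 6.82) = 0.310 / 1.771 = 0.1751.
Mass of BOD_L removed per day: Q(S₀ − S) = 584 × 2075 g/m³ = 1212 kg/d.
P_X = Y_obs·Q·(S₀ − S) = 0.1751 × 1212 = 212.1 kg VSS/d.
R_O = Q·(S₀ − S) − 1.42·P_X = 1212 − 1.42 × 212.1 = 910.4 kg O₂/d.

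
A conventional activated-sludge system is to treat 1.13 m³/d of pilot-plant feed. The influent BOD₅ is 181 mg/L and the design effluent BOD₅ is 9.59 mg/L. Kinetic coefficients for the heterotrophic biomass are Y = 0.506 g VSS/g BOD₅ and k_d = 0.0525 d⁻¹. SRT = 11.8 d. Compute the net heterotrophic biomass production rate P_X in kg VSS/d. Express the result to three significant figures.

Observed yield with endogenous decay: Y_obs = Y / (1 + k_d·θ_c) = 0.506 / (1 + 0.0525 × 11.8) = 0.506 / 1.619 = 0.3124 g VSS/g BOD₅.
ΔS = 181 − 9.59 = 171.4 mg/L, so the substrate removal rate is 1.13 × 171.4/1000 = 0.1937 kg BOD₅/d.
So the net sludge growth is P_X = 0.3124 × 0.1937 = 0.06052 kg VSS/d.

P_X ≈ 0.0605 kg VSS/d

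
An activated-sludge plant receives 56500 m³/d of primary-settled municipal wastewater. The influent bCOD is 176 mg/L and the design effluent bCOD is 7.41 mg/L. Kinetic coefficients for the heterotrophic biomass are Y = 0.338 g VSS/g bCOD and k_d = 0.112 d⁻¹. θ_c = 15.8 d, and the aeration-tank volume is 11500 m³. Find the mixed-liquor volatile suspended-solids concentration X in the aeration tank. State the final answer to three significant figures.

From V·X·(1 + k_d·θ_c) = Y·Q·(S₀ − S)·θ_c: X = 0.338 × 56500 × (176 − 7.41) × 15.8 / [11500 × (1 + 0.112 × 15.8)] = 1597 mg/L.

X ≈ 1600 mg/L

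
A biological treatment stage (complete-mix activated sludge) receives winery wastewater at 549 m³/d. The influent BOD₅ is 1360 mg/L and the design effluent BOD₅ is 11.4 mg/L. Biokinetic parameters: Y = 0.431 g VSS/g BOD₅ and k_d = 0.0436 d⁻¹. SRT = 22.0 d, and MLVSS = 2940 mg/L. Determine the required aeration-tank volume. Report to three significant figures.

V ≈ 1220 m³

Rearranging the biomass balance for a CMAS with decay, V = Y·Q·ΔS·θ_c / [X·(1+k_d θ_c)] = 0.431 × 549 × (1360 − 11.4) × 22.0 / [2940 × (1 + 0.0436 × 22.0)] = 7.02×10^6 / 5760 = 1219 m³.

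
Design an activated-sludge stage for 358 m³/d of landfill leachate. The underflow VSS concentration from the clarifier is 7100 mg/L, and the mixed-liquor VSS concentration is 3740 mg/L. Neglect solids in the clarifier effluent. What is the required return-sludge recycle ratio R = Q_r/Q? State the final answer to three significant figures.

Solids balance on the clarifier gives (1+R)X = R·X_r, so R = X/(X_r − X) = 3740 / (7100 − 3740) = 1.113.

R ≈ 1.11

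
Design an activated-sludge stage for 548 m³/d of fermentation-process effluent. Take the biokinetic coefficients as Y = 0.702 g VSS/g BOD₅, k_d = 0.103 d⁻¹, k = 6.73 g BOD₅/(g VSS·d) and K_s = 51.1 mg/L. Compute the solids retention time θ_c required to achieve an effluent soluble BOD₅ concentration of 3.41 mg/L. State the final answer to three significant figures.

From 1/θ_c = Y·k·S/(K_s + S) − k_d: Y·k·S/(K_s+S) = 0.702 × 6.73 × 3.41 / (51.1 + 3.41) = 0.2955 d⁻¹.
θ_c = 1/(μ − k_d) = 1/(0.2955 − 0.103) = 1/0.1925 = 5.193 d.

θ_c ≈ 5.19 d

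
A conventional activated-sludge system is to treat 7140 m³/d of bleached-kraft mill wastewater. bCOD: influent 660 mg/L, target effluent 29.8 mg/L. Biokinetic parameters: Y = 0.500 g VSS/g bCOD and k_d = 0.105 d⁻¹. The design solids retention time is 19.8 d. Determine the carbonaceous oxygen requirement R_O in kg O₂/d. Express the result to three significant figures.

R_O ≈ 3460 kg O₂/d

Observed yield with endogenous decay: Y_obs = Y / (1 + k_d·θ_c) = 0.500 / (1 + 0.105 × 19.8) = 0.500 / 3.079 = 0.1624 g VSS/g bCOD.
Q·(S₀ − S) = 7140 × (660 − 29.8) × 10⁻³ = 4500 kg/d removed.
Biomass synthesised: P_X = Y_obs × 4500 = 730.7 kg VSS/d.
R_O = Q·(S₀ − S) − 1.42·P_X = 4500 − 1.42 × 730.7 = 3462 kg O₂/d.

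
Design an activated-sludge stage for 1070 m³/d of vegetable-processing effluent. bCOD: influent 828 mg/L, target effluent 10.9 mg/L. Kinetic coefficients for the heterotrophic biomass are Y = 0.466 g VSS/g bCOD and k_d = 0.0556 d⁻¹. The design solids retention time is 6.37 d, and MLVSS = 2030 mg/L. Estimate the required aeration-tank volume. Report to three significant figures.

Rearranging the biomass balance for a CMAS with decay, V = Y·Q·ΔS·θ_c / [X·(1+k_d θ_c)] = 0.466 × 1070 × (828 − 10.9) × 6.37 / [2030 × (1 + 0.0556 × 6.37)] = 2.6×10^6 / 2749 = 944.1 m³.

V ≈ 944 m³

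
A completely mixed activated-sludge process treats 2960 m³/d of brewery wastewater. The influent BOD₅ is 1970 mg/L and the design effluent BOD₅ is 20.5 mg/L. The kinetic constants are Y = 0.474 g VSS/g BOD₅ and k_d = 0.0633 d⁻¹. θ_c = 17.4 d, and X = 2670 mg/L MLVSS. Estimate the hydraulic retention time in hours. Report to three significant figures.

τ ≈ 68.8 h

Rearranging the biomass balance for a CMAS with decay, V = Y·Q·ΔS·θ_c / [X·(1+k_d θ_c)] = 0.474 × 2960 × (1970 − 20.5) × 17.4 / [2670 × (1 + 0.0633 × 17.4)] = 4.76×10^7 / 5611 = 8482 m³.
Hydraulic retention time τ = V/Q = 8482 / 2960 = 2.866 d = 68.78 h.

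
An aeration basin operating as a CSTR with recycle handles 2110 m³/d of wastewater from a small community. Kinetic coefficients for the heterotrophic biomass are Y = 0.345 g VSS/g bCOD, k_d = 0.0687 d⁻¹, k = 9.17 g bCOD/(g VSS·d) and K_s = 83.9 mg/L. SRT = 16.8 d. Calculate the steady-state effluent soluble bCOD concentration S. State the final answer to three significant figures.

S ≈ 3.54 mg/L

Effluent substrate depends only on kinetics and SRT: S = K_s(1 + k_d θ_c) / [θ_c(Yk − k_d) − 1] = 83.9 × (1 + 0.0687 × 16.8) / [16.8 × (0.345 × 9.17 − 0.0687) − 1] = 180.7 / 51.00 = 3.544 mg/L.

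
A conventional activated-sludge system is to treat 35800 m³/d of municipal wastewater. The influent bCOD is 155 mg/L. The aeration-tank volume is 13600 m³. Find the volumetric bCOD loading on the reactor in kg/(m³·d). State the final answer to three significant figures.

L_v ≈ 0.408 kg bCOD/(m³·d)

L_v = Q S₀ / V = 35800 × 155 × 10⁻³ / 13600 = 0.4080 kg/(m³·d).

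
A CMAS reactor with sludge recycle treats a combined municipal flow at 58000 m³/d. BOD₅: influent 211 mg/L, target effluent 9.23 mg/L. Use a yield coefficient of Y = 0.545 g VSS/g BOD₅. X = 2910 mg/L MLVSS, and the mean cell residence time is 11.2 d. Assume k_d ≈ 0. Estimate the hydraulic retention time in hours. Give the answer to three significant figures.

τ ≈ 10.2 h

Biomass mass balance (decay neglected): V·X = Y·Q·(S₀ − S)·θ_c, so V = 0.545 × 58000 × (211 − 9.23) × 11.2 / 2910 = 24547 m³.
τ = V/Q = 24547/58000 = 0.4232 d, or 10.16 h.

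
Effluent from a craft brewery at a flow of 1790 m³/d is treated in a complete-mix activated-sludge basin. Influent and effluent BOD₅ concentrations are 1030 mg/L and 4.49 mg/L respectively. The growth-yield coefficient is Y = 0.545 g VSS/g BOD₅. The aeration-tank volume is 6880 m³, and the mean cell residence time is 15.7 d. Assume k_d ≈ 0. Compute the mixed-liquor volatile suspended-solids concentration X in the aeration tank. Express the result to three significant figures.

Without decay, X = Y Q (S₀−S) θ_c / V = 0.545 × 1790 × (1030 − 4.49) × 15.7 / 6880 = 2283 mg/L.

X ≈ 2280 mg/L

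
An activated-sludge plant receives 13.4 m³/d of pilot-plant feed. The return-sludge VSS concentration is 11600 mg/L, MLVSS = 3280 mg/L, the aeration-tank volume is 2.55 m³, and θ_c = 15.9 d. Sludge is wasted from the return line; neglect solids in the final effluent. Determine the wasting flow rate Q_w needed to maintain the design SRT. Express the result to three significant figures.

Wasting from the return line (neglecting effluent solids): Q_w = V·X / (θ_c·X_r) = 2.550 × 3280 / (15.9 × 11600) = 0.04535 m³/d.

Q_w ≈ 0.0453 m³/d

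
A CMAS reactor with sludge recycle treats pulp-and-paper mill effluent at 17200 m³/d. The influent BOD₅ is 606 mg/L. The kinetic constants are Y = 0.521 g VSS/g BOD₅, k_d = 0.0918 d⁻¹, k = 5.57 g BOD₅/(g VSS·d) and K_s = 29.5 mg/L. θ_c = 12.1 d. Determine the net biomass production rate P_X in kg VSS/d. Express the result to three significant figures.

P_X ≈ 2560 kg VSS/d

From the Monod/SRT balance for a CMAS, S = K_s·(1+k_d θ_c)/[θ_c·(Y k − k_d) − 1] = 29.5 × (1 + 0.0918 × 12.1) / [12.1 × (0.521 × 5.57 − 0.0918) − 1] = 62.27 / 33.00 = 1.887 mg/L.
Correct the yield for decay: Y_obs = Y/(1 + k_d θ_c) = 0.521 / (1 + 0.0918 × 12.1) = 0.521 / 2.111 = 0.2468.
Mass of BOD₅ removed per day: Q(S₀ − S) = 17200 × 604.1 g/m³ = 10391 kg/d.
Net biomass production P_X = Y_obs × Q·(S₀ − S) = 0.2468 × 10391 = 2565 kg VSS/d.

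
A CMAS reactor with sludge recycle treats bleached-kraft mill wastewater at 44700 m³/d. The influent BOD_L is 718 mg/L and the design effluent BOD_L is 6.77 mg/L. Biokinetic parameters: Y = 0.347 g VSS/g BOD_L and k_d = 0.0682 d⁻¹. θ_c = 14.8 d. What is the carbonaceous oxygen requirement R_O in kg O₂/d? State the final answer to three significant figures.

Observed yield with endogenous decay: Y_obs = Y / (1 + k_d·θ_c) = 0.347 / (1 + 0.0682 × 14.8) = 0.347 / 2.009 = 0.1727 g VSS/g BOD_L.
ΔS = 718 − 6.77 = 711.2 mg/L, so the substrate removal rate is 44700 × 711.2/1000 = 31792 kg BOD_L/d.
Net sludge production P_X = 0.1727 × 31792 = 5490 kg VSS/d.
R_O = Q·ΔS − 1.42 P_X = 31792 − 7796 = 23996 kg O₂/d.

R_O ≈ 24000 kg O₂/d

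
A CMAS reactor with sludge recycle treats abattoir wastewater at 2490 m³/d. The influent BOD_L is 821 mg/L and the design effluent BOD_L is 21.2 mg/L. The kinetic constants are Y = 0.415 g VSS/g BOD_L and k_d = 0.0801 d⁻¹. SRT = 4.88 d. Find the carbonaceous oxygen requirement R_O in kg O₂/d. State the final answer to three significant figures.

Correct the yield for decay: Y_obs = Y/(1 + k_d θ_c) = 0.415 / (1 + 0.0801 × 4.88) = 0.415 / 1.391 = 0.2984.
Substrate removed = Q·(S₀ − S) = 2490 m³/d × (821 − 21.2) g/m³ = 1.99×10^6 g/d = 1992 kg/d.
Net sludge production P_X = 0.2984 × 1992 = 594.2 kg VSS/d.
R_O = Q·(S₀ − S) − 1.42·P_X = 1992 − 1.42 × 594.2 = 1148 kg O₂/d.

R_O ≈ 1150 kg O₂/d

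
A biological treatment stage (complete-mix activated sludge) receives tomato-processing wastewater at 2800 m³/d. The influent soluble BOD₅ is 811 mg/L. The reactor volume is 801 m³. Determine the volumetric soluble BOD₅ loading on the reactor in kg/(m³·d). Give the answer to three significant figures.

L_v ≈ 2.83 kg soluble BOD₅/(m³·d)

L_v = Q S₀ / V = 2800 × 811 × 10⁻³ / 801.0 = 2.835 kg/(m³·d).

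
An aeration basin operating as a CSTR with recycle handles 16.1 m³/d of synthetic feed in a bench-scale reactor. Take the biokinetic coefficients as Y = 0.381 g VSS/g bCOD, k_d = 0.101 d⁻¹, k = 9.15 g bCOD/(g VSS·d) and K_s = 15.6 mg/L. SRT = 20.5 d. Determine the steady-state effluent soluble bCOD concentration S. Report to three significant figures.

From the Monod/SRT balance for a CMAS, S = K_s·(1+k_d θ_c)/[θ_c·(Y k − k_d) − 1] = 15.6 × (1 + 0.101 × 20.5) / [20.5 × (0.381 × 9.15 − 0.101) − 1] = 47.90 / 68.40 = 0.7003 mg/L.

S ≈ 0.700 mg/L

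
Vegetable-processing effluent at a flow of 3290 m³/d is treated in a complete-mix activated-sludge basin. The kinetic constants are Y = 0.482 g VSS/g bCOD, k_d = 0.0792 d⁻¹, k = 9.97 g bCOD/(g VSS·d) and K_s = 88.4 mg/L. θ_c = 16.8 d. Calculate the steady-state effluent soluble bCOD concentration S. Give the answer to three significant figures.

S ≈ 2.63 mg/L

For a completely mixed reactor with recycle the Lawrence–McCarty relation gives S = K_s·(1 + k_d·θ_c) / [θ_c·(Y·k − k_d) − 1] = 88.4 × (1 + 0.0792 × 16.8) / [16.8 × (0.482 × 9.97 − 0.0792) − 1] = 206.0 / 78.40 = 2.628 mg/L.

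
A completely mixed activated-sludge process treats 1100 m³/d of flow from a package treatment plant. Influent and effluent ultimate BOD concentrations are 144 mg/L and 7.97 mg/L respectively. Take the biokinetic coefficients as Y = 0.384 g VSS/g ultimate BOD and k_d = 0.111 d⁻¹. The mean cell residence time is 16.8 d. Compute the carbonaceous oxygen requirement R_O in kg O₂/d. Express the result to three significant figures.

Y_obs = Y / (1 + k_d θ_c) = 0.384 / (1 + 0.111 × 16.8) = 0.384 / 2.865 = 0.1340.
Substrate removed = Q·(S₀ − S) = 1100 m³/d × (144 − 7.97) g/m³ = 1.5×10^5 g/d = 149.6 kg/d.
Biomass synthesised: P_X = Y_obs × 149.6 = 20.06 kg VSS/d.
Carbonaceous O₂ demand = substrate oxidised − cell-mass equivalent = 149.6 − 1.42 × 20.06 = 121.2 kg O₂/d.

R_O ≈ 121 kg O₂/d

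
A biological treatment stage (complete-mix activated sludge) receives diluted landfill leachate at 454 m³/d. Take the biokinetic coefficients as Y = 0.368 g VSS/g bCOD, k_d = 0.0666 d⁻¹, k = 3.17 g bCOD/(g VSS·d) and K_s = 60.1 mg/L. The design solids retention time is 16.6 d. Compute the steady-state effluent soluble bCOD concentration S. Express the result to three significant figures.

S ≈ 7.33 mg/L

From the Monod/SRT balance for a CMAS, S = K_s·(1+k_d θ_c)/[θ_c·(Y k − k_d) − 1] = 60.1 × (1 + 0.0666 × 16.6) / [16.6 × (0.368 × 3.17 − 0.0666) − 1] = 126.5 / 17.26 = 7.332 mg/L.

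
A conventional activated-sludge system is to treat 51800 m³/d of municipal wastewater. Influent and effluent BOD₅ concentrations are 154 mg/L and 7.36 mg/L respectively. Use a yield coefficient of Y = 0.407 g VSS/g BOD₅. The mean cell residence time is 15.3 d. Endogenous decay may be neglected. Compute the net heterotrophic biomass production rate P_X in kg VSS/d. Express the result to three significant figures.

P_X ≈ 3090 kg VSS/d

Since k_d ≈ 0, Y_obs = Y = 0.407 g VSS/g BOD₅.
Mass of BOD₅ removed per day: Q(S₀ − S) = 51800 × 146.6 g/m³ = 7596 kg/d.
Net biomass production P_X = Y_obs × Q·(S₀ − S) = 0.4070 × 7596 = 3092 kg VSS/d.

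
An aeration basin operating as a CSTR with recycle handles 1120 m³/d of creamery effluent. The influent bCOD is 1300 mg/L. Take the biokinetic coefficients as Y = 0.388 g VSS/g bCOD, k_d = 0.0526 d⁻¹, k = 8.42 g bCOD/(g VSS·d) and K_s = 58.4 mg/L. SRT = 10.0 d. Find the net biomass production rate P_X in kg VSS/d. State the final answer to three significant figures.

P_X ≈ 369 kg VSS/d

From the Monod/SRT balance for a CMAS, S = K_s·(1+k_d θ_c)/[θ_c·(Y k − k_d) − 1] = 58.4 × (1 + 0.0526 × 10.0) / [10.0 × (0.388 × 8.42 − 0.0526) − 1] = 89.12 / 31.14 = 2.862 mg/L.
Y_obs = Y / (1 + k_d θ_c) = 0.388 / (1 + 0.0526 × 10.0) = 0.388 / 1.526 = 0.2543.
Mass of bCOD removed per day: Q(S₀ − S) = 1120 × 1297 g/m³ = 1453 kg/d.
So the net sludge growth is P_X = 0.2543 × 1453 = 369.4 kg VSS/d.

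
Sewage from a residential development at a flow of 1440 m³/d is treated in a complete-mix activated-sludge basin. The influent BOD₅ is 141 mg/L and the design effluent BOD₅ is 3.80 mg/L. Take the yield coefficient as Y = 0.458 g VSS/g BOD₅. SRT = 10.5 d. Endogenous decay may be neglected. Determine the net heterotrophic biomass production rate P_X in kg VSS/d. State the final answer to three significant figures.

P_X ≈ 90.5 kg VSS/d

With endogenous decay neglected, the observed yield equals the true yield: Y_obs = Y = 0.458 g VSS/g BOD₅.
ΔS = 141 − 3.80 = 137.2 mg/L, so the substrate removal rate is 1440 × 137.2/1000 = 197.6 kg BOD₅/d.
So the net sludge growth is P_X = 0.4580 × 197.6 = 90.49 kg VSS/d.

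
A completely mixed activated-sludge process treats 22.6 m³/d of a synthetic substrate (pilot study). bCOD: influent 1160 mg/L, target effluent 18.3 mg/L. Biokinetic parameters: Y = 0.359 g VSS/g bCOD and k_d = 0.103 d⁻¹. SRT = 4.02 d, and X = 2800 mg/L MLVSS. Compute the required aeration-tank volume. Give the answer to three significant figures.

Steady-state biomass mass balance: V·X·(1 + k_d·θ_c) = Y·Q·(S₀ − S)·θ_c, so V = 0.359 × 22.6 × (1160 − 18.3) × 4.02 / [2800 × (1 + 0.103 × 4.02)] = 3.72×10^4 / 3959 = 9.405 m³.

V ≈ 9.40 m³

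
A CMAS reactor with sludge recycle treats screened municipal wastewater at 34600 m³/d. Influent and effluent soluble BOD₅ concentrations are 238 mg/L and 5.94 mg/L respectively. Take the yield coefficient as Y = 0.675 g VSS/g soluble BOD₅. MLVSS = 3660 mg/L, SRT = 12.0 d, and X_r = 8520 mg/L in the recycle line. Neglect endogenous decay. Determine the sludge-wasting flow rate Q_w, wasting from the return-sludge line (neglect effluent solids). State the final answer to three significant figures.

V·X = Y·Q·ΔS·θ_c gives V = 0.675 × 34600 × (238 − 5.94) × 12.0 / 3660 = 17770 m³.
θ_c = V·X/(Q_w·X_r) when wasting from the recycle, so Q_w = V·X/(θ_c·X_r) = 17770 × 3660 / (12.0 × 8520) = 636.1 m³/d.

Q_w ≈ 636 m³/d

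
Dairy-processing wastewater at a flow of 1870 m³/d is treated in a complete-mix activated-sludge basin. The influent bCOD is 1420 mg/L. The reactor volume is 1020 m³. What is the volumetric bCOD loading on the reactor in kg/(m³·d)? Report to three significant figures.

L_v ≈ 2.60 kg bCOD/(m³·d)

Applied bCOD load per unit volume = Q·S₀/V = (1870 × 1420/1000)/1020 = 2.603 kg bCOD·m⁻³·d⁻¹.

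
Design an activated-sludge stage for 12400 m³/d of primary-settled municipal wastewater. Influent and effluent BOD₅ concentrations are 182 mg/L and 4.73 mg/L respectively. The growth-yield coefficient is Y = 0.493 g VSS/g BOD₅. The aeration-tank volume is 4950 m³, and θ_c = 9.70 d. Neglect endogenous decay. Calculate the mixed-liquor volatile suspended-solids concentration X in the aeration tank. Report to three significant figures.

Without decay, X = Y Q (S₀−S) θ_c / V = 0.493 × 12400 × (182 − 4.73) × 9.70 / 4950 = 2124 mg/L.

X ≈ 2120 mg/L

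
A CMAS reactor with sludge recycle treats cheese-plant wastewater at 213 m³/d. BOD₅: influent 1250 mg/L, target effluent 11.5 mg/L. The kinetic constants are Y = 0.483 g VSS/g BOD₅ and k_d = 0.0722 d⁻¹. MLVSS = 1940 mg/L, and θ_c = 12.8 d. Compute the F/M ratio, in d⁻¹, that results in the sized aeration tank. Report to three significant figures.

F/M ≈ 0.314 d⁻¹

Steady-state biomass mass balance: V·X·(1 + k_d·θ_c) = Y·Q·(S₀ − S)·θ_c, so V = 0.483 × 213 × (1250 − 11.5) × 12.8 / [1940 × (1 + 0.0722 × 12.8)] = 1.63×10^6 / 3733 = 436.9 m³.
F/M = Q·S₀ / (V·X) = 213 × 1250 / (436.9 × 1940) = 0.3141 g BOD₅·(g VSS·d)⁻¹.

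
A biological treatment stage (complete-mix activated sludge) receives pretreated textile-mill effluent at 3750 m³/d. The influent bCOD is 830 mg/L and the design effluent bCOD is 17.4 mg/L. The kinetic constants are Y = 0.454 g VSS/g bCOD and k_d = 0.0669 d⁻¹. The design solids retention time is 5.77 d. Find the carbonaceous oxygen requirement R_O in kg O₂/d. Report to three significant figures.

The observed yield is Y_obs = Y/(1 + k_d·θ_c) = 0.454 / (1 + 0.0669 × 5.77) = 0.454 / 1.386 = 0.3276 g VSS per g bCOD removed.
ΔS = 830 − 17.4 = 812.6 mg/L, so the substrate removal rate is 3750 × 812.6/1000 = 3047 kg bCOD/d.
Biomass synthesised: P_X = Y_obs × 3047 = 998.2 kg VSS/d.
R_O = Q·ΔS − 1.42 P_X = 3047 − 1417 = 1630 kg O₂/d.

R_O ≈ 1630 kg O₂/d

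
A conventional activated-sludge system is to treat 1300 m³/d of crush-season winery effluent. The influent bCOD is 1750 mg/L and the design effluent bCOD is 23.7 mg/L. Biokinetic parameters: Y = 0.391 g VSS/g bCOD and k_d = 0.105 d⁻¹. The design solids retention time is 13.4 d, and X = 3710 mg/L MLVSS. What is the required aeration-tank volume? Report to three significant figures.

From the SRT design equation V = Y Q (S₀−S) θ_c / [X (1 + k_d θ_c)] = 0.391 × 1300 × (1750 − 23.7) × 13.4 / [3710 × (1 + 0.105 × 13.4)] = 1.18×10^7 / 8930 = 1317 m³.

V ≈ 1320 m³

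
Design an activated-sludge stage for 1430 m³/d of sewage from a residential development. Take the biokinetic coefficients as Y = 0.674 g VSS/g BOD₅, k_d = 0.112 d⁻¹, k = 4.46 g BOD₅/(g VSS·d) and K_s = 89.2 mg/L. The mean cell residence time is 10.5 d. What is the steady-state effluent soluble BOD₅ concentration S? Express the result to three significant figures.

S ≈ 6.60 mg/L

Effluent substrate depends only on kinetics and SRT: S = K_s(1 + k_d θ_c) / [θ_c(Yk − k_d) − 1] = 89.2 × (1 + 0.112 × 10.5) / [10.5 × (0.674 × 4.46 − 0.112) − 1] = 194.1 / 29.39 = 6.605 mg/L.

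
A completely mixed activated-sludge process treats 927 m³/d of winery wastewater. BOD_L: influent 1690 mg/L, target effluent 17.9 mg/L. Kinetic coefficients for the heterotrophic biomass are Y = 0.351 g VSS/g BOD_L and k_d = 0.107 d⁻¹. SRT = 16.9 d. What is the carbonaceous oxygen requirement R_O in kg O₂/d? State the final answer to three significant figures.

The observed yield is Y_obs = Y/(1 + k_d·θ_c) = 0.351 / (1 + 0.107 × 16.9) = 0.351 / 2.808 = 0.1250 g VSS per g BOD_L removed.
Q·(S₀ − S) = 927 × (1690 − 17.9) × 10⁻³ = 1550 kg/d removed.
Net sludge production P_X = 0.1250 × 1550 = 193.7 kg VSS/d.
R_O = Q·ΔS − 1.42 P_X = 1550 − 275.1 = 1275 kg O₂/d.

R_O ≈ 1270 kg O₂/d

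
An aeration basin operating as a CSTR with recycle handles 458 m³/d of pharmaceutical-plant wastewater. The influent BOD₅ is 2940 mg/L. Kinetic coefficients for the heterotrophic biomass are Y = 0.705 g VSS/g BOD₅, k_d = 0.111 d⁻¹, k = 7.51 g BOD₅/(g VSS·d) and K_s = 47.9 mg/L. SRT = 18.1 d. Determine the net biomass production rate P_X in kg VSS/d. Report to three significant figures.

P_X ≈ 315 kg VSS/d

For a completely mixed reactor with recycle the Lawrence–McCarty relation gives S = K_s·(1 + k_d·θ_c) / [θ_c·(Y·k − k_d) − 1] = 47.9 × (1 + 0.111 × 18.1) / [18.1 × (0.705 × 7.51 − 0.111) − 1] = 144.1 / 92.82 = 1.553 mg/L.
The observed yield is Y_obs = Y/(1 + k_d·θ_c) = 0.705 / (1 + 0.111 × 18.1) = 0.705 / 3.009 = 0.2343 g VSS per g BOD₅ removed.
Q·(S₀ − S) = 458 × (2940 − 1.55) × 10⁻³ = 1346 kg/d removed.
So the net sludge growth is P_X = 0.2343 × 1346 = 315.3 kg VSS/d.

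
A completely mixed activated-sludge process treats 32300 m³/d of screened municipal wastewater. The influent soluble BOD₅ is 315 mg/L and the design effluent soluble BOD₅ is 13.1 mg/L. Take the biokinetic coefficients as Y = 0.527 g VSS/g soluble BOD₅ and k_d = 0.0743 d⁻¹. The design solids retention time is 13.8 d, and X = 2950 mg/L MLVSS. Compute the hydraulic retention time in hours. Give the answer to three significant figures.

τ ≈ 8.82 h

Rearranging the biomass balance for a CMAS with decay, V = Y·Q·ΔS·θ_c / [X·(1+k_d θ_c)] = 0.527 × 32300 × (315 − 13.1) × 13.8 / [2950 × (1 + 0.0743 × 13.8)] = 7.09×10^7 / 5975 = 11870 m³.
Hydraulic retention time τ = V/Q = 11870 / 32300 = 0.3675 d = 8.820 h.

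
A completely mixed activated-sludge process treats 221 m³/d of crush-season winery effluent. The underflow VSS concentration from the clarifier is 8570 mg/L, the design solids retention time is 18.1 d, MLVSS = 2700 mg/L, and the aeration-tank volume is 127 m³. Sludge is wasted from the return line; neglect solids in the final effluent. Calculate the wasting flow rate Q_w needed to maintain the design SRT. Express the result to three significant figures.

Q_w ≈ 2.21 m³/d

Wasting from the return line (neglecting effluent solids): Q_w = V·X / (θ_c·X_r) = 127.0 × 2700 / (18.1 × 8570) = 2.211 m³/d.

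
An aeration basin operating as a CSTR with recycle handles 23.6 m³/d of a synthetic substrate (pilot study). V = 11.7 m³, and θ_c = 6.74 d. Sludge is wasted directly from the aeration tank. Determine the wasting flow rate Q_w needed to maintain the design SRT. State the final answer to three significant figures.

For wasting at MLVSS concentration, Q_w = V/θ_c = 11.70/6.74 = 1.736 m³/d.

Q_w ≈ 1.74 m³/d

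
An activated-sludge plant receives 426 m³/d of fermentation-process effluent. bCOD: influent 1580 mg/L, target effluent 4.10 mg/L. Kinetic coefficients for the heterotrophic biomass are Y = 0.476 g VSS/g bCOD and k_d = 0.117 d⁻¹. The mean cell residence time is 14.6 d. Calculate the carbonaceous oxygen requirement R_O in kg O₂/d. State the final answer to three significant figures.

Correct the yield for decay: Y_obs = Y/(1 + k_d θ_c) = 0.476 / (1 + 0.117 × 14.6) = 0.476 / 2.708 = 0.1758.
Substrate removed = Q·(S₀ − S) = 426 m³/d × (1580 − 4.10) g/m³ = 6.71×10^5 g/d = 671.3 kg/d.
P_X = Y_obs·Q·(S₀ − S) = 0.1758 × 671.3 = 118.0 kg VSS/d.
R_O = Q·(S₀ − S) − 1.42·P_X = 671.3 − 1.42 × 118.0 = 503.8 kg O₂/d.

R_O ≈ 504 kg O₂/d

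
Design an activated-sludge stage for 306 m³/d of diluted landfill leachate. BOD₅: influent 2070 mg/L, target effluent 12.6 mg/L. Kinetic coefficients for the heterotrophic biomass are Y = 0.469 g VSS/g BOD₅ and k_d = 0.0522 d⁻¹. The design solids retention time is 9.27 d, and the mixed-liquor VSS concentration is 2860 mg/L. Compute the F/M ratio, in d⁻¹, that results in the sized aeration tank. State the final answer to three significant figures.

From the SRT design equation V = Y Q (S₀−S) θ_c / [X (1 + k_d θ_c)] = 0.469 × 306 × (2070 − 12.6) × 9.27 / [2860 × (1 + 0.0522 × 9.27)] = 2.74×10^6 / 4244 = 644.9 m³.
F/M = applied load / biomass = Q·S₀/(V·X) = 306 × 2070 / (644.9 × 2860) = 0.3434 d⁻¹.

F/M ≈ 0.343 d⁻¹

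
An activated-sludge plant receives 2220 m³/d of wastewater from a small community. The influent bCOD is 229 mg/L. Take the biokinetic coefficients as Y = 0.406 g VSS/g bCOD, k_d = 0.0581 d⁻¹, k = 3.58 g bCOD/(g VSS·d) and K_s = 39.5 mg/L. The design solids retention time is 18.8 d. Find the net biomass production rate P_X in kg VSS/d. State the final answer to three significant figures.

From the Monod/SRT balance for a CMAS, S = K_s·(1+k_d θ_c)/[θ_c·(Y k − k_d) − 1] = 39.5 × (1 + 0.0581 × 18.8) / [18.8 × (0.406 × 3.58 − 0.0581) − 1] = 82.65 / 25.23 = 3.275 mg/L.
The observed yield is Y_obs = Y/(1 + k_d·θ_c) = 0.406 / (1 + 0.0581 × 18.8) = 0.406 / 2.092 = 0.1940 g VSS per g bCOD removed.
ΔS = 229 − 3.28 = 225.7 mg/L, so the substrate removal rate is 2220 × 225.7/1000 = 501.1 kg bCOD/d.
Biomass produced: P_X = Y_obs·Q·ΔS = 0.1940 × 501.1 ≈ 97.24 kg VSS/d.

P_X ≈ 97.2 kg VSS/d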